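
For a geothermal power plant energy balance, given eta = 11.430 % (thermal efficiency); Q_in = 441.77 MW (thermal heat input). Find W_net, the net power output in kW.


W_net = eta / 100 * Q_in
W_net = 11.430 / 100 * 441.77
W_net = 50.49431 MW
Convert: 50.49431 MW * 1000.0 = 50494 kW
W_net = 50494 kW


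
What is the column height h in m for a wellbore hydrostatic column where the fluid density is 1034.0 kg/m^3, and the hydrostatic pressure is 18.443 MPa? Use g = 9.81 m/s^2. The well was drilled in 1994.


h = P * 1e6 / (g * rho)
h = 18.443 * 1e6 / (9.81 * 1034.0)
h = 1818.2 m


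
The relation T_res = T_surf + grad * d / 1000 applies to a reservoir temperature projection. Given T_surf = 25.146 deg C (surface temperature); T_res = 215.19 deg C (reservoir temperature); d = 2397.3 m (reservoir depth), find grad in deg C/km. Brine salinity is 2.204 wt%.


grad = (T_res - T_surf) / d * 1000
grad = (215.19 - 25.146) / 2397.3 * 1000
grad = 79.274 deg C/km


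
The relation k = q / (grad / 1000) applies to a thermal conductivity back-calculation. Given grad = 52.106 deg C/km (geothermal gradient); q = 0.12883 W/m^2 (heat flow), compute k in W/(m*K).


k = q / (grad / 1000)
k = 0.12883 / (52.106 / 1000)
k = 2.4725 W/(m*K)


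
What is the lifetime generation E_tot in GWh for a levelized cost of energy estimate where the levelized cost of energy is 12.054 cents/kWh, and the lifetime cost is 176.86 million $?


E_tot = C_tot / LCOE * 100
E_tot = 176.86 / 12.054 * 100
E_tot = 1467.2 GWh


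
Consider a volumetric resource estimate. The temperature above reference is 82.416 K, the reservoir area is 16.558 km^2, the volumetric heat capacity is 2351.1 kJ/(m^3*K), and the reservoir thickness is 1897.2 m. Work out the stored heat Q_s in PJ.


Step 1: Vr = A*1e6*hr = 16.558*1e6*1897.2 = 3.141384e+10 m^3
Step 2: Q_s = Vr*rhoc*dT/1e12 = 3.141384e+10*2351.1*82.416/1e12 = 6087.0 PJ
Q_s = 6087.0 PJ


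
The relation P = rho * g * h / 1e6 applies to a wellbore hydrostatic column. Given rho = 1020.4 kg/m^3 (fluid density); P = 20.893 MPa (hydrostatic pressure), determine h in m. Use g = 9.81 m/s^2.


h = P * 1e6 / (g * rho)
h = 20.893 * 1e6 / (9.81 * 1020.4)
h = 2087.2 m


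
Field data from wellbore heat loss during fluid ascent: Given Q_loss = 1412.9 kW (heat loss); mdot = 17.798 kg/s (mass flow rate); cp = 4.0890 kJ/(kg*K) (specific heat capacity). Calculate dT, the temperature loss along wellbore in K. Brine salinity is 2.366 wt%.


dT = Q_loss / (mdot * cp)
dT = 1412.9 / (17.798 * 4.0890)
dT = 19.414 K


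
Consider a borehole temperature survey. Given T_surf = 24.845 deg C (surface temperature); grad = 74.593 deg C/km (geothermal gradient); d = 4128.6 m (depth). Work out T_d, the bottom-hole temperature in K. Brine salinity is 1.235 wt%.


T_d = T_surf + grad * d / 1000
T_d = 24.845 + 74.593 * 4128.6 / 1000
T_d = 332.8097 deg C
Convert to K: 332.8097 + 273.15 = 605.96 K
T_d = 605.96 K


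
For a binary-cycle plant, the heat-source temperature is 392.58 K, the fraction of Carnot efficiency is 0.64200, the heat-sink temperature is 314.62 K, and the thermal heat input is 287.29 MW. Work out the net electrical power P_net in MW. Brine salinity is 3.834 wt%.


Step 1: eta = (1 - Tc/Th)*f = (1 - 314.62/392.58)*0.642 = 0.1274908
Step 2: P_net = eta * Q_in = 0.1274908 * 287.29 = 36.627 MW
P_net = 36.627 MW


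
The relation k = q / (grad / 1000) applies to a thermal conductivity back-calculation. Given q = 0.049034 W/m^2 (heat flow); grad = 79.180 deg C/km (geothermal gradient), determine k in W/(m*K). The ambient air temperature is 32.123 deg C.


k = q / (grad / 1000)
k = 0.049034 / (79.180 / 1000)
k = 0.61927 W/(m*K)


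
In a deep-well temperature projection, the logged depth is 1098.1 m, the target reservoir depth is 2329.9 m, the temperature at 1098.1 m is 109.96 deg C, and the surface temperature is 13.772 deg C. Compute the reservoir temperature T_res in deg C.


Step 1: grad = (T_d1 - T_surf)/d1 * 1000 = (109.96 - 13.772)/1098.1 * 1000 = 87.59494 deg C/km
Step 2: T_res = T_surf + grad*d2/1000 = 13.772 + 87.59494*2329.9/1000 = 217.86 deg C
T_res = 217.86 deg C


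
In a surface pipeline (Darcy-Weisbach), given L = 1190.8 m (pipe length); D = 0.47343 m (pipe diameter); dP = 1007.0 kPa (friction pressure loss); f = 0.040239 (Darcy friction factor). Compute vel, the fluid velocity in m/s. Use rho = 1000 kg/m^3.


vel = sqrt(dP*1000*2*D / (f*L*rho))
vel = sqrt(1007.0*1000*2*0.47343 / (0.040239*1190.8*1000))
vel = 4.4608 m/s


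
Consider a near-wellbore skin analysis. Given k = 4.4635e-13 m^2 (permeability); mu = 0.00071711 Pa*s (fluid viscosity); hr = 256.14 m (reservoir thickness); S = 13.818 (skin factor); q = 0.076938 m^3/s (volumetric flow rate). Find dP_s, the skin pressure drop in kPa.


dP_s = S * q * mu / (2*pi*k*hr) / 1000
dP_s = 13.818 * 0.076938 * 0.00071711 / (2*pi*4.4635e-13*256.14) / 1000
dP_s = 1061.3 kPa


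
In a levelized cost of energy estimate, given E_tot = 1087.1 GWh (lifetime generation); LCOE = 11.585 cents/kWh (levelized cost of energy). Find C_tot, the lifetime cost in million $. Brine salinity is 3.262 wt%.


C_tot = LCOE / 100 * E_tot
C_tot = 11.585 / 100 * 1087.1
C_tot = 125.94 million $


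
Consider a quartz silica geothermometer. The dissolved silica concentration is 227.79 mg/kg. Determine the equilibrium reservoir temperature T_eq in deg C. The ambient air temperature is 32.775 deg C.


T_eq = 1309 / (5.19 - log10(SiO2)) - 273.15
T_eq = 1309 / (5.19 - log10(227.79)) - 273.15
T_eq = 188.99 deg C


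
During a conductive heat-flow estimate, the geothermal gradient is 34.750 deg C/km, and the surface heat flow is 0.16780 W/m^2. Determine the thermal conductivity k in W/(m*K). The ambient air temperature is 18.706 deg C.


k = q * 1000 / grad
k = 0.16780 * 1000 / 34.750
k = 4.8288 W/(m*K)


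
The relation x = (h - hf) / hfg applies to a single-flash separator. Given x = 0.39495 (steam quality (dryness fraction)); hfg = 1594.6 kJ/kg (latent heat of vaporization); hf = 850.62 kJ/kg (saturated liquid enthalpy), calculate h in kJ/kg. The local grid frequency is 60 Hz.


h = hf + x * hfg
h = 850.62 + 0.39495 * 1594.6
h = 1480.4 kJ/kg


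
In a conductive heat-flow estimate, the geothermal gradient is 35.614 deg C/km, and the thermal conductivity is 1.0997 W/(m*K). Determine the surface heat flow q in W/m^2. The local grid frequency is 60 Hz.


q = k * grad / 1000
q = 1.0997 * 35.614 / 1000
q = 0.039165 W/m^2


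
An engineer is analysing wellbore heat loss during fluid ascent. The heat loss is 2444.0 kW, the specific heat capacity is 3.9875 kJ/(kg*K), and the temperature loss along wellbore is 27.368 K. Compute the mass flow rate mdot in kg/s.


mdot = Q_loss / (cp * dT)
mdot = 2444.0 / (3.9875 * 27.368)
mdot = 22.395 kg/s


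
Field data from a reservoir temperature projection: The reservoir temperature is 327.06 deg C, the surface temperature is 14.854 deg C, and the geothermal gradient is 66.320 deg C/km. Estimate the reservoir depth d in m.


d = (T_res - T_surf) / grad * 1000
d = (327.06 - 14.854) / 66.320 * 1000
d = 4707.6 m


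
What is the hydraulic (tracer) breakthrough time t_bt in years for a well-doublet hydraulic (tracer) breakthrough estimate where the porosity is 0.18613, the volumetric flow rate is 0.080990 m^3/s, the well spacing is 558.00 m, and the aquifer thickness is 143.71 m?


t_bt = pi * hr * phi * L^2 / (3 * Qv) / (365.25*86400)
t_bt = pi * 143.71 * 0.18613 * 558.00^2 / (3 * 0.080990) / (365.25*86400)
t_bt = 3.4124 years


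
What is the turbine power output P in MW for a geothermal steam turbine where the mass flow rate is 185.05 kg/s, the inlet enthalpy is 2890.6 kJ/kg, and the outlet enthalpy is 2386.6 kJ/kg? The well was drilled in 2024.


P = mdot * (h_in - h_out) / 1000
P = 185.05 * (2890.6 - 2386.6) / 1000
P = 93.265 MW


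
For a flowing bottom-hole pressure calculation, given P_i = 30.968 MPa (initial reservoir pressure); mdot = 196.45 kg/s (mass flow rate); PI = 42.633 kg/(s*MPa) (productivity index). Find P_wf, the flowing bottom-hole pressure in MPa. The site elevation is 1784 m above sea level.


P_wf = P_i - mdot / PI
P_wf = 30.968 - 196.45 / 42.633
P_wf = 26.360 MPa


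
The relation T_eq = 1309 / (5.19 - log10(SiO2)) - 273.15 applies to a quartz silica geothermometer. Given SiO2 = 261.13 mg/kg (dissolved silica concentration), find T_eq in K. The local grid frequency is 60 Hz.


T_eq = 1309 / (5.19 - log10(SiO2)) - 273.15
T_eq = 1309 / (5.19 - log10(261.13)) - 273.15
T_eq = 198.8775 deg C
Convert to K: 198.8775 + 273.15 = 472.03 K
T_eq = 472.03 K


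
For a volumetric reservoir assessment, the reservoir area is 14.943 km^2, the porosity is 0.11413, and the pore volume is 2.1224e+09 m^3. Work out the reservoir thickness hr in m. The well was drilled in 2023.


hr = Vp / (A * 1e6 * phi)
hr = 2.1224e+09 / (14.943 * 1e6 * 0.11413)
hr = 1244.5 m


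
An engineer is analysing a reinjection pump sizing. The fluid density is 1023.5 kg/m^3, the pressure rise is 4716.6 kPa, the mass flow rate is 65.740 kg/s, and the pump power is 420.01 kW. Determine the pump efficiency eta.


eta = mdot * dP / (rho * P_pump)
eta = 65.740 * 4716.6 / (1023.5 * 420.01)
eta = 0.72129


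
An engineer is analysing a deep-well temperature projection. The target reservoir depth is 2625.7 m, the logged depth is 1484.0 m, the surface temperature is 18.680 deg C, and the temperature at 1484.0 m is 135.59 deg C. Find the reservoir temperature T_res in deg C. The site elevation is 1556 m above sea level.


Step 1: grad = (T_d1 - T_surf)/d1 * 1000 = (135.59 - 18.68)/1484.0 * 1000 = 78.78032 deg C/km
Step 2: T_res = T_surf + grad*d2/1000 = 18.68 + 78.78032*2625.7/1000 = 225.53 deg C
T_res = 225.53 deg C


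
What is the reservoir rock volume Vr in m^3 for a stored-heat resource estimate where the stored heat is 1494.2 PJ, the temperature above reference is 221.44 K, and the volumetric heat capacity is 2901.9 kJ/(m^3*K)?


Vr = Q_s * 1e12 / (rhoc * dT)
Vr = 1494.2 * 1e12 / (2901.9 * 221.44)
Vr = 2.3253e+09 m^3


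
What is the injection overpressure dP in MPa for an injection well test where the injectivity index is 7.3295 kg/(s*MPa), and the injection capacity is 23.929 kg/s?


dP = mdot * 1000 / II
dP = 23.929 * 1000 / 7.3295
dP = 3264.752 kPa
Convert: 3264.752 kPa * 0.001 = 3.2648 MPa
dP = 3.2648 MPa


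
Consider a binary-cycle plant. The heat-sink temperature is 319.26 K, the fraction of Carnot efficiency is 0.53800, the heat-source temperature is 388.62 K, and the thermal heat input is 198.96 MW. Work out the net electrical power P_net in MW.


Step 1: eta = (1 - Tc/Th)*f = (1 - 319.26/388.62)*0.538 = 0.09602100
Step 2: P_net = eta * Q_in = 0.09602100 * 198.96 = 19.104 MW
P_net = 19.104 MW


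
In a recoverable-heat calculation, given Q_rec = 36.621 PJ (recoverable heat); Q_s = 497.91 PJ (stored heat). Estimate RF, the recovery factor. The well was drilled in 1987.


RF = Q_rec / Q_s
RF = 36.621 / 497.91
RF = 0.073549


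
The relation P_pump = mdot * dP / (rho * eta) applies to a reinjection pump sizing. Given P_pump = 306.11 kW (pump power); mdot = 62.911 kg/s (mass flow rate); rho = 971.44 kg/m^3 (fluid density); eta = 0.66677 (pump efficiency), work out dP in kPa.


dP = P_pump * rho * eta / mdot
dP = 306.11 * 971.44 * 0.66677 / 62.911
dP = 3151.7 kPa


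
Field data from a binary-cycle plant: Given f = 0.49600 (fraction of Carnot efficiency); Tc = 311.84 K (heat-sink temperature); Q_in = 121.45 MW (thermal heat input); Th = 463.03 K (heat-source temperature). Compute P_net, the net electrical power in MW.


Step 1: eta = (1 - Tc/Th)*f = (1 - 311.84/463.03)*0.496 = 0.1619555
Step 2: P_net = eta * Q_in = 0.1619555 * 121.45 = 19.669 MW
P_net = 19.669 MW


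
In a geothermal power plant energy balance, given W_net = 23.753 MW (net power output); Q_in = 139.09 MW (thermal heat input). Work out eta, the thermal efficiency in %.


eta = W_net / Q_in * 100
eta = 23.753 / 139.09 * 100
eta = 17.077 %


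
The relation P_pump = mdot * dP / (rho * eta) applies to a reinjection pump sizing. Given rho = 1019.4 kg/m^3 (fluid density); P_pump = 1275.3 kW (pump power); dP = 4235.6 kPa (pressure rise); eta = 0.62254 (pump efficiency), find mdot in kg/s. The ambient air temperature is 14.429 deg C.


mdot = P_pump * rho * eta / dP
mdot = 1275.3 * 1019.4 * 0.62254 / 4235.6
mdot = 191.08 kg/s


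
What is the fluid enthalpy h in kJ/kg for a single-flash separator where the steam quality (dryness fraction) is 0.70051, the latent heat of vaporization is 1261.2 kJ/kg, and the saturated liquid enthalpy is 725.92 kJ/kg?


h = hf + x * hfg
h = 725.92 + 0.70051 * 1261.2
h = 1609.4 kJ/kg


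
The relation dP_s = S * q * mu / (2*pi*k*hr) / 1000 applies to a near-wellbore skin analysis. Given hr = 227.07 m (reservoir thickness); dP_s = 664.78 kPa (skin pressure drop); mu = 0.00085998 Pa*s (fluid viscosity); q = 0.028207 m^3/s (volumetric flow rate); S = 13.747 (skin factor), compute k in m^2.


k = S*q*mu / (2*pi*dP_s*1000*hr)
k = 13.747*0.028207*0.00085998 / (2*pi*664.78*1000*227.07)
k = 3.5159e-13 m^2


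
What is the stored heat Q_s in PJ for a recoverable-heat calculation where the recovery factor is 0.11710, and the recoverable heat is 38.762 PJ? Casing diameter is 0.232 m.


Q_s = Q_rec / RF
Q_s = 38.762 / 0.11710
Q_s = 331.02 PJ


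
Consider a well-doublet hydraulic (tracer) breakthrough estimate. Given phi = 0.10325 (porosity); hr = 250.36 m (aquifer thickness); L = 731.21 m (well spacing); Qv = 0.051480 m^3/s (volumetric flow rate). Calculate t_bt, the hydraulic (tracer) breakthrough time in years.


t_bt = pi * hr * phi * L^2 / (3 * Qv) / (365.25*86400)
t_bt = pi * 250.36 * 0.10325 * 731.21^2 / (3 * 0.051480) / (365.25*86400)
t_bt = 8.9089 years


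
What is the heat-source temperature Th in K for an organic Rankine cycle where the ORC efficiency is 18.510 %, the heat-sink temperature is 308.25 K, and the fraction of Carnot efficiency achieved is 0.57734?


Th = Tc / (1 - (eta_orc/100)/f)
Th = 308.25 / (1 - (18.510/100)/0.57734)
Th = 453.71 K


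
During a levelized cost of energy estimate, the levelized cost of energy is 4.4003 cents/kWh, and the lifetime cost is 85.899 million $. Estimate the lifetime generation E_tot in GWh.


E_tot = C_tot / LCOE * 100
E_tot = 85.899 / 4.4003 * 100
E_tot = 1952.1 GWh


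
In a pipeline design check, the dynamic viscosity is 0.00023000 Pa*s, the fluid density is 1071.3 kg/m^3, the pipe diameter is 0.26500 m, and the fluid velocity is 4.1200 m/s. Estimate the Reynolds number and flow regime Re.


Step 1: Re = rho*vel*D/mu = 1071.3*4.12*0.265/0.00023 = 5.0854e+06
Step 2: Re = 5.0854e+06 > 4000, so flow is turbulent.
Re = 5.0854e+06 (turbulent)


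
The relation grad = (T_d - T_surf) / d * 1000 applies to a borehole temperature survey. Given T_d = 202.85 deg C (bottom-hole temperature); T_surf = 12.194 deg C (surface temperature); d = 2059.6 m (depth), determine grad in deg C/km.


grad = (T_d - T_surf) / d * 1000
grad = (202.85 - 12.194) / 2059.6 * 1000
grad = 92.569 deg C/km


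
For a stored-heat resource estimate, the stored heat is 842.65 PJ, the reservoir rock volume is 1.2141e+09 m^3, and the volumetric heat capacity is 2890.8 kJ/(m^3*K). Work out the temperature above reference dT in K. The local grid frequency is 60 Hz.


dT = Q_s * 1e12 / (Vr * rhoc)
dT = 842.65 * 1e12 / (1.2141e+09 * 2890.8)
dT = 240.09 K


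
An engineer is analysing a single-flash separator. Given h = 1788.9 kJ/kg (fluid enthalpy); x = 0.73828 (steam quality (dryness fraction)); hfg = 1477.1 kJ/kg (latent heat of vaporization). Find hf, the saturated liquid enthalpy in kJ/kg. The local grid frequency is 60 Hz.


hf = h - x * hfg
hf = 1788.9 - 0.73828 * 1477.1
hf = 698.39 kJ/kg


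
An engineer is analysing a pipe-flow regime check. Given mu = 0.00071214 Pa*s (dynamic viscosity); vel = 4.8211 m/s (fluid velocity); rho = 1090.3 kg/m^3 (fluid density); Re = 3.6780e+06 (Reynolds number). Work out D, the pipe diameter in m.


D = Re * mu / (rho * vel)
D = 3.6780e+06 * 0.00071214 / (1090.3 * 4.8211)
D = 0.49829 m


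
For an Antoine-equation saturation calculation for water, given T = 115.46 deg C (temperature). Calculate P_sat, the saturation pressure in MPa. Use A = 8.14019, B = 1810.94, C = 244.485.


P_sat = 10^(A - B/(C + T)) / 760 * 0.101325
P_sat = 10^(8.14019 - 1810.94/(244.485 + 115.46)) / 760 * 0.101325
P_sat = 0.17137 MPa


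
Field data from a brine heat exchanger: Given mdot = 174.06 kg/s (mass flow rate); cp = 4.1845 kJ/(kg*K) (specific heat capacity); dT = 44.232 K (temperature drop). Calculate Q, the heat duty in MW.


Q = mdot * cp * dT / 1000
Q = 174.06 * 4.1845 * 44.232 / 1000
Q = 32.217 MW


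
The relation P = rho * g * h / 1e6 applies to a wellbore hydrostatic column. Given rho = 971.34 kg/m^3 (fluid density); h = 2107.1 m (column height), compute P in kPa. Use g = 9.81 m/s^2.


P = rho * g * h / 1e6
P = 971.34 * 9.81 * 2107.1 / 1e6
P = 20.07823 MPa
Convert: 20.07823 MPa * 1000.0 = 20078 kPa
P = 20078 kPa


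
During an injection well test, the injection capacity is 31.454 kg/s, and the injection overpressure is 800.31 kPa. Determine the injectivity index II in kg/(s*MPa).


II = mdot * 1000 / dP
II = 31.454 * 1000 / 800.31
II = 39.302 kg/(s*MPa)


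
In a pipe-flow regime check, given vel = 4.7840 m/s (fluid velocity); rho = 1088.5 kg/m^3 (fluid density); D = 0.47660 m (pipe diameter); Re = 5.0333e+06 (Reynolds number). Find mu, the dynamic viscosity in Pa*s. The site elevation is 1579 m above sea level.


mu = rho * vel * D / Re
mu = 1088.5 * 4.7840 * 0.47660 / 5.0333e+06
mu = 0.00049308 Pa*s


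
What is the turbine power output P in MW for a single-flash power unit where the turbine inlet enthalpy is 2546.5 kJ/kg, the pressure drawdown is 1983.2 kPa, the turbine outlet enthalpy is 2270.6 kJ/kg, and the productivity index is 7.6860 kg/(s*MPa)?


Step 1: mdot = PI * dP / 1000 = 7.686 * 1983.2 / 1000 = 15.24288 kg/s
Step 2: P = mdot*(h_in - h_out)/1000 = 15.24288*(2546.5 - 2270.6)/1000 = 4.2055 MW
P = 4.2055 MW


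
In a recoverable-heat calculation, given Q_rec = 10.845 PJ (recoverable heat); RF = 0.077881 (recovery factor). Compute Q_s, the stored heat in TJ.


Q_s = Q_rec / RF
Q_s = 10.845 / 0.077881
Q_s = 139.2509 PJ
Convert: 139.2509 PJ * 1000.0 = 1.3925e+05 TJ
Q_s = 1.3925e+05 TJ


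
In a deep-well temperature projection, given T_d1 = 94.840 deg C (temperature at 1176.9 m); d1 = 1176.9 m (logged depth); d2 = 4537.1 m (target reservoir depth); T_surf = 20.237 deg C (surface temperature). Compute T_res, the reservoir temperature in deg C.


Step 1: grad = (T_d1 - T_surf)/d1 * 1000 = (94.84 - 20.237)/1176.9 * 1000 = 63.38941 deg C/km
Step 2: T_res = T_surf + grad*d2/1000 = 20.237 + 63.38941*4537.1/1000 = 307.84 deg C
T_res = 307.84 deg C


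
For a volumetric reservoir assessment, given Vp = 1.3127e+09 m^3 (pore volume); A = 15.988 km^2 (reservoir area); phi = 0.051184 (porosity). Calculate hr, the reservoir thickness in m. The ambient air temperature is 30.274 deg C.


hr = Vp / (A * 1e6 * phi)
hr = 1.3127e+09 / (15.988 * 1e6 * 0.051184)
hr = 1604.1 m


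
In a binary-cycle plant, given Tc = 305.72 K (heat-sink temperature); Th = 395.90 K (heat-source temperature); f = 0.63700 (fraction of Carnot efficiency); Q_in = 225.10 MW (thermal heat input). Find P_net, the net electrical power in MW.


Step 1: eta = (1 - Tc/Th)*f = (1 - 305.72/395.9)*0.637 = 0.1450989
Step 2: P_net = eta * Q_in = 0.1450989 * 225.1 = 32.662 MW
P_net = 32.662 MW


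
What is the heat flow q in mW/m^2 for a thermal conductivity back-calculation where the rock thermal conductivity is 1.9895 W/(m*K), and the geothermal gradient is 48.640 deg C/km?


q = k * grad / 1000
q = 1.9895 * 48.640 / 1000
q = 0.09676928 W/m^2
Convert: 0.09676928 W/m^2 * 1000.0 = 96.769 mW/m^2
q = 96.769 mW/m^2


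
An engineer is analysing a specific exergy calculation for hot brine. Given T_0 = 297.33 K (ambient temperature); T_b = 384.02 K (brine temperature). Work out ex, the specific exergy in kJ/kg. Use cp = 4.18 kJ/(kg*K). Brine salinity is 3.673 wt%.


ex = cp * ((T_b - T_0) - T_0 * ln(T_b/T_0))
ex = 4.18 * ((384.02 - 297.33) - 297.33 * ln(384.02/297.33))
ex = 44.381 kJ/kg


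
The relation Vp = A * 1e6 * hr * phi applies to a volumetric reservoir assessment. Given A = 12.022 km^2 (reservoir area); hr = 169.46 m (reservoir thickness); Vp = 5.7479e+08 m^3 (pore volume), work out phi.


phi = Vp / (A * 1e6 * hr)
phi = 5.7479e+08 / (12.022 * 1e6 * 169.46)
phi = 0.28214


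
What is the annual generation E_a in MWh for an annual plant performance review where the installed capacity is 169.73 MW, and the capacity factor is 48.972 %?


E_a = CF / 100 * cap * 8760
E_a = 48.972 / 100 * 169.73 * 8760
E_a = 7.2813e+05 MWh


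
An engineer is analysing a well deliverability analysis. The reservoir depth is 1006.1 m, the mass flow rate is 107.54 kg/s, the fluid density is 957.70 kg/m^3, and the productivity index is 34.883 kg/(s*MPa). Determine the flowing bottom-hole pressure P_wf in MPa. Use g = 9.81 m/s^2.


Step 1: P_i = rho*g*h/1e6 = 957.7*9.81*1006.1/1e6 = 9.452347 MPa
Step 2: P_wf = P_i - mdot/PI = 9.452347 - 107.54/34.883 = 6.3695 MPa
P_wf = 6.3695 MPa


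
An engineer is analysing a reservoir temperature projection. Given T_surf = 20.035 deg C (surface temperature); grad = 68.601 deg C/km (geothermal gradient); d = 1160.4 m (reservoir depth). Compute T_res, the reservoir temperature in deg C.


T_res = T_surf + grad * d / 1000
T_res = 20.035 + 68.601 * 1160.4 / 1000
T_res = 99.640 deg C


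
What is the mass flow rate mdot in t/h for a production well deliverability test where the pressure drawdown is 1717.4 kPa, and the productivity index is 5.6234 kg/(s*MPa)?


mdot = PI * dP / 1000
mdot = 5.6234 * 1717.4 / 1000
mdot = 9.657627 kg/s
Convert: 9.657627 kg/s * 3.6 = 34.767 t/h
mdot = 34.767 t/h


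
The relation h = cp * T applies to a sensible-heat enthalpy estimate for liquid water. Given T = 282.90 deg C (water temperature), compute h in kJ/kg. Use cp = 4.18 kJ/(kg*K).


h = cp * T
h = 4.18 * 282.90
h = 1182.5 kJ/kg


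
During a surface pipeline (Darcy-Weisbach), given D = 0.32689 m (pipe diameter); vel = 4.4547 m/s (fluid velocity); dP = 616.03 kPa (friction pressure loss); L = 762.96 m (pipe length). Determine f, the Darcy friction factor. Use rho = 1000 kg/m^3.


f = dP*1000 / ((L/D)*(rho*vel^2/2))
f = 616.03*1000 / ((762.96/0.32689)*(1000*4.4547^2/2))
f = 0.026601


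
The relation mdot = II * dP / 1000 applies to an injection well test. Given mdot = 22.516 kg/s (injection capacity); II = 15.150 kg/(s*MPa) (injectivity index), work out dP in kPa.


dP = mdot * 1000 / II
dP = 22.516 * 1000 / 15.150
dP = 1486.2 kPa


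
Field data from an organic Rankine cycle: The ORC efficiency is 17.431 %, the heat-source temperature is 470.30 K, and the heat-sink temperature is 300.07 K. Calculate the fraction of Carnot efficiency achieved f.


f = (eta_orc/100) / (1 - Tc/Th)
f = (17.431/100) / (1 - 300.07/470.30)
f = 0.48157


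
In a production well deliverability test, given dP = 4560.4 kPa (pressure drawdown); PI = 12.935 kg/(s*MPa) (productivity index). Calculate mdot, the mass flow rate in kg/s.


mdot = PI * dP / 1000
mdot = 12.935 * 4560.4 / 1000
mdot = 58.989 kg/s


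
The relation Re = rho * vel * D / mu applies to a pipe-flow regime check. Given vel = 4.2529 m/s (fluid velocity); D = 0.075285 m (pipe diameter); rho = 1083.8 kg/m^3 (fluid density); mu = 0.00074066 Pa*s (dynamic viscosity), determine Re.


Re = rho * vel * D / mu
Re = 1083.8 * 4.2529 * 0.075285 / 0.00074066
Re = 4.6852e+05


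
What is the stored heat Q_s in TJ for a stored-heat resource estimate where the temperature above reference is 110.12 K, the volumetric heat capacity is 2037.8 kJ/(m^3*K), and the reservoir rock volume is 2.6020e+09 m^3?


Q_s = Vr * rhoc * dT / 1e12
Q_s = 2.6020e+09 * 2037.8 * 110.12 / 1e12
Q_s = 583.8954 PJ
Convert: 583.8954 PJ * 1000.0 = 5.8390e+05 TJ
Q_s = 5.8390e+05 TJ


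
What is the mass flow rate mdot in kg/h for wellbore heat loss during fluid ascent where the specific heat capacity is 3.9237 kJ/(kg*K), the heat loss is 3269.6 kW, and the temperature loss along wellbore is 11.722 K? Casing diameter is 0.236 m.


mdot = Q_loss / (cp * dT)
mdot = 3269.6 / (3.9237 * 11.722)
mdot = 71.08813 kg/s
Convert: 71.08813 kg/s * 3600.0 = 2.5592e+05 kg/h
mdot = 2.5592e+05 kg/h


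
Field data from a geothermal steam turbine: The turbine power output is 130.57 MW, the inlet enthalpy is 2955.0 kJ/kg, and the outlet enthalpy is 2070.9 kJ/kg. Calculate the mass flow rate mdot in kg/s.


mdot = P * 1000 / (h_in - h_out)
mdot = 130.57 * 1000 / (2955.0 - 2070.9)
mdot = 147.69 kg/s


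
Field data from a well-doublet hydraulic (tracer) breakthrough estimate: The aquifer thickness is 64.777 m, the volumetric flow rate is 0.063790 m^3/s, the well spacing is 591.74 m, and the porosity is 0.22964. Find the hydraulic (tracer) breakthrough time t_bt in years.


t_bt = pi * hr * phi * L^2 / (3 * Qv) / (365.25*86400)
t_bt = pi * 64.777 * 0.22964 * 591.74^2 / (3 * 0.063790) / (365.25*86400)
t_bt = 2.7096 years


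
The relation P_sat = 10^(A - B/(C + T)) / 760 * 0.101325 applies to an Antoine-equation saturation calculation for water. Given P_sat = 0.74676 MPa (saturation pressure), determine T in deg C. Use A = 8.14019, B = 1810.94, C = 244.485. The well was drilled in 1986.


T = B / (A - log10(P_sat * 760 / 0.101325)) - C
T = 1810.94 / (8.14019 - log10(0.74676 * 760 / 0.101325)) - 244.485
T = 167.85 deg C


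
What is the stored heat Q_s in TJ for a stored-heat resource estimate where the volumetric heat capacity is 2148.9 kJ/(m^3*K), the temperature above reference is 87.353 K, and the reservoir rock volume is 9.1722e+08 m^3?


Q_s = Vr * rhoc * dT / 1e12
Q_s = 9.1722e+08 * 2148.9 * 87.353 / 1e12
Q_s = 172.1740 PJ
Convert: 172.1740 PJ * 1000.0 = 1.7217e+05 TJ
Q_s = 1.7217e+05 TJ


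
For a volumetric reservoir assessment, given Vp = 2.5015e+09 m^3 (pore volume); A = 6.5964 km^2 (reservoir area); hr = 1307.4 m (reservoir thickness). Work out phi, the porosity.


phi = Vp / (A * 1e6 * hr)
phi = 2.5015e+09 / (6.5964 * 1e6 * 1307.4)
phi = 0.29006


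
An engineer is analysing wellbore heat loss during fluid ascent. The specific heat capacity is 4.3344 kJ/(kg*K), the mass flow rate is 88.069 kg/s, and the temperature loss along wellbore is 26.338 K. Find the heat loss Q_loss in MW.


Q_loss = mdot * cp * dT
Q_loss = 88.069 * 4.3344 * 26.338
Q_loss = 10053.91 kW
Convert: 10053.91 kW * 0.001 = 10.054 MW
Q_loss = 10.054 MW


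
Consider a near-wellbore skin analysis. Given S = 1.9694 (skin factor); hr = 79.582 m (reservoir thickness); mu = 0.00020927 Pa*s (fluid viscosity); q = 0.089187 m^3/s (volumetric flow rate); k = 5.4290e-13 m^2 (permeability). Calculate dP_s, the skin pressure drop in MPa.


dP_s = S * q * mu / (2*pi*k*hr) / 1000
dP_s = 1.9694 * 0.089187 * 0.00020927 / (2*pi*5.4290e-13*79.582) / 1000
dP_s = 135.4029 kPa
Convert: 135.4029 kPa * 0.001 = 0.13540 MPa
dP_s = 0.13540 MPa


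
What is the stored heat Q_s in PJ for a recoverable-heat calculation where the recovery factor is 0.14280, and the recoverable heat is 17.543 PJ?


Q_s = Q_rec / RF
Q_s = 17.543 / 0.14280
Q_s = 122.85 PJ


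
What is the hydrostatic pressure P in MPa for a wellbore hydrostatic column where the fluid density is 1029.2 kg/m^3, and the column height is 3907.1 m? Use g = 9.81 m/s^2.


P = rho * g * h / 1e6
P = 1029.2 * 9.81 * 3907.1 / 1e6
P = 39.448 MPa


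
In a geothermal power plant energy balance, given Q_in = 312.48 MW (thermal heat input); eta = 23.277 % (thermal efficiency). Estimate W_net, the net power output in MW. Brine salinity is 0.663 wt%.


W_net = eta / 100 * Q_in
W_net = 23.277 / 100 * 312.48
W_net = 72.736 MW


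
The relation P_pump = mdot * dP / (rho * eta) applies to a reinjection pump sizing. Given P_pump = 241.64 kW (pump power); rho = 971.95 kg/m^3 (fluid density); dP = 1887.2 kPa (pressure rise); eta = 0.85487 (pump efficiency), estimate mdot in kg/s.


mdot = P_pump * rho * eta / dP
mdot = 241.64 * 971.95 * 0.85487 / 1887.2
mdot = 106.39 kg/s


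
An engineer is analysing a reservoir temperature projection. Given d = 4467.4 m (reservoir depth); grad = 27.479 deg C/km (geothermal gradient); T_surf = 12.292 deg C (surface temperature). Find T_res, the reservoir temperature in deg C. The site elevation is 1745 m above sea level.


T_res = T_surf + grad * d / 1000
T_res = 12.292 + 27.479 * 4467.4 / 1000
T_res = 135.05 deg C


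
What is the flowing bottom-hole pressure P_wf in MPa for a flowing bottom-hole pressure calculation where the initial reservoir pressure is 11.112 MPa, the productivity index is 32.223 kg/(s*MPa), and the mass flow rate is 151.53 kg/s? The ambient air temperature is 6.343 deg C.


P_wf = P_i - mdot / PI
P_wf = 11.112 - 151.53 / 32.223
P_wf = 6.4095 MPa


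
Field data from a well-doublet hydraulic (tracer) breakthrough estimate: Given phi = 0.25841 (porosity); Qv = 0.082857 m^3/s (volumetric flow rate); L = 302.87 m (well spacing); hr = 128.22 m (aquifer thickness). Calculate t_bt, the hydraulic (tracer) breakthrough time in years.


t_bt = pi * hr * phi * L^2 / (3 * Qv) / (365.25*86400)
t_bt = pi * 128.22 * 0.25841 * 302.87^2 / (3 * 0.082857) / (365.25*86400)
t_bt = 1.2172 years


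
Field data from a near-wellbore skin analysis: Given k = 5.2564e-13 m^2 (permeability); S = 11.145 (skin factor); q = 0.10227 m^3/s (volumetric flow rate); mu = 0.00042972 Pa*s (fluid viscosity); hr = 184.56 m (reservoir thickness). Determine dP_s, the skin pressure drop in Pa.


dP_s = S * q * mu / (2*pi*k*hr) / 1000
dP_s = 11.145 * 0.10227 * 0.00042972 / (2*pi*5.2564e-13*184.56) / 1000
dP_s = 803.5410 kPa
Convert: 803.5410 kPa * 1000.0 = 8.0354e+05 Pa
dP_s = 8.0354e+05 Pa


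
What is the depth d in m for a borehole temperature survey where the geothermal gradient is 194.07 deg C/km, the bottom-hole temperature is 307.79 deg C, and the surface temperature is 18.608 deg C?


d = (T_d - T_surf) / grad * 1000
d = (307.79 - 18.608) / 194.07 * 1000
d = 1490.1 m


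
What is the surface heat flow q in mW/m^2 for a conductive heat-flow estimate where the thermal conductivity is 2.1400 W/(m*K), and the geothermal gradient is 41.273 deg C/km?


q = k * grad / 1000
q = 2.1400 * 41.273 / 1000
q = 0.08832422 W/m^2
Convert: 0.08832422 W/m^2 * 1000.0 = 88.324 mW/m^2
q = 88.324 mW/m^2


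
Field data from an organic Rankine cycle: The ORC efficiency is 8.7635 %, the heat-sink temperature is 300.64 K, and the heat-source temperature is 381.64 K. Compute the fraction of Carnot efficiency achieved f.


f = (eta_orc/100) / (1 - Tc/Th)
f = (8.7635/100) / (1 - 300.64/381.64)
f = 0.41290


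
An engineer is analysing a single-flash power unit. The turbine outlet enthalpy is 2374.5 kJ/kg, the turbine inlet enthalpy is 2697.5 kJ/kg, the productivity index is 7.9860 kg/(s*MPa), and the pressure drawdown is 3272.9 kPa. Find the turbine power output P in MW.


Step 1: mdot = PI * dP / 1000 = 7.986 * 3272.9 / 1000 = 26.13738 kg/s
Step 2: P = mdot*(h_in - h_out)/1000 = 26.13738*(2697.5 - 2374.5)/1000 = 8.4424 MW
P = 8.4424 MW


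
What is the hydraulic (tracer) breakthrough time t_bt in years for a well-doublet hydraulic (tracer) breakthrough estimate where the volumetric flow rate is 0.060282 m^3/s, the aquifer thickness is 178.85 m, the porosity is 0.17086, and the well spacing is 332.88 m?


t_bt = pi * hr * phi * L^2 / (3 * Qv) / (365.25*86400)
t_bt = pi * 178.85 * 0.17086 * 332.88^2 / (3 * 0.060282) / (365.25*86400)
t_bt = 1.8640 years


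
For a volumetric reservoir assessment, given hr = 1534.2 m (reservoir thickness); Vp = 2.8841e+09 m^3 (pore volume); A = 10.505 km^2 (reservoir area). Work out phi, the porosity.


phi = Vp / (A * 1e6 * hr)
phi = 2.8841e+09 / (10.505 * 1e6 * 1534.2)
phi = 0.17895


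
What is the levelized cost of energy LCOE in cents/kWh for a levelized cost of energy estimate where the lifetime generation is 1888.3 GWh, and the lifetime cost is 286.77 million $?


LCOE = C_tot / E_tot * 100
LCOE = 286.77 / 1888.3 * 100
LCOE = 15.187 cents/kWh


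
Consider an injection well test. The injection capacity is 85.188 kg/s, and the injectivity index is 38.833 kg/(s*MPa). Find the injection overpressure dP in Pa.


dP = mdot * 1000 / II
dP = 85.188 * 1000 / 38.833
dP = 2193.701 kPa
Convert: 2193.701 kPa * 1000.0 = 2.1937e+06 Pa
dP = 2.1937e+06 Pa


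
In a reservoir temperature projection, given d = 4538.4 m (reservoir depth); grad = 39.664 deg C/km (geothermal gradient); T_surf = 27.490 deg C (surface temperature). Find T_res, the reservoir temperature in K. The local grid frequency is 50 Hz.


T_res = T_surf + grad * d / 1000
T_res = 27.490 + 39.664 * 4538.4 / 1000
T_res = 207.5011 deg C
Convert to K: 207.5011 + 273.15 = 480.65 K
T_res = 480.65 K


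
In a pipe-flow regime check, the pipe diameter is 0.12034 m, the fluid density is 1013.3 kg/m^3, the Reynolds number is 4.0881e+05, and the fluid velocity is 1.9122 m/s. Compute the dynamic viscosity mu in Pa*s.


mu = rho * vel * D / Re
mu = 1013.3 * 1.9122 * 0.12034 / 4.0881e+05
mu = 0.00057037 Pa*s


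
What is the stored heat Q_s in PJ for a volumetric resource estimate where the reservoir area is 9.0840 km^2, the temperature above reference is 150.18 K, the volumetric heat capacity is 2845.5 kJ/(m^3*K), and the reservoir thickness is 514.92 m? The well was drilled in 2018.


Step 1: Vr = A*1e6*hr = 9.084*1e6*514.92 = 4.677533e+09 m^3
Step 2: Q_s = Vr*rhoc*dT/1e12 = 4.677533e+09*2845.5*150.18/1e12 = 1998.9 PJ
Q_s = 1998.9 PJ


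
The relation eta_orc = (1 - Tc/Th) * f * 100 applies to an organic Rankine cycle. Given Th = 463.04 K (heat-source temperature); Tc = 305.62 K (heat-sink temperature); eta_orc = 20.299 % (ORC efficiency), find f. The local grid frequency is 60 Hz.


f = (eta_orc/100) / (1 - Tc/Th)
f = (20.299/100) / (1 - 305.62/463.04)
f = 0.59708


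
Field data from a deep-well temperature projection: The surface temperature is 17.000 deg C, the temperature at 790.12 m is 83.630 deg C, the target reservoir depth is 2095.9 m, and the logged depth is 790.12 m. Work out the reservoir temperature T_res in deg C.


Step 1: grad = (T_d1 - T_surf)/d1 * 1000 = (83.63 - 17.0)/790.12 * 1000 = 84.32896 deg C/km
Step 2: T_res = T_surf + grad*d2/1000 = 17.0 + 84.32896*2095.9/1000 = 193.75 deg C
T_res = 193.75 deg C


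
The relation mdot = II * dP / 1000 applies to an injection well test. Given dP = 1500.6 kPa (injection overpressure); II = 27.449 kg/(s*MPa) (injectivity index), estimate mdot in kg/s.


mdot = II * dP / 1000
mdot = 27.449 * 1500.6 / 1000
mdot = 41.190 kg/s


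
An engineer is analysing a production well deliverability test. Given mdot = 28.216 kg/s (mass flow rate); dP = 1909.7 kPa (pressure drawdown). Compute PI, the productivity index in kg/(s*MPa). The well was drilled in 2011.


PI = mdot * 1000 / dP
PI = 28.216 * 1000 / 1909.7
PI = 14.775 kg/(s*MPa)


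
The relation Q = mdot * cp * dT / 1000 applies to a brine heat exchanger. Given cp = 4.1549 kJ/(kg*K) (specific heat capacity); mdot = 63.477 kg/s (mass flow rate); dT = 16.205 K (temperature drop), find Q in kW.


Q = mdot * cp * dT / 1000
Q = 63.477 * 4.1549 * 16.205 / 1000
Q = 4.273916 MW
Convert: 4.273916 MW * 1000.0 = 4273.9 kW
Q = 4273.9 kW


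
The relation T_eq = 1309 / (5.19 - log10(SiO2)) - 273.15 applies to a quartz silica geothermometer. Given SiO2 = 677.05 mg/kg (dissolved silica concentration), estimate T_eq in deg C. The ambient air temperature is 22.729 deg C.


T_eq = 1309 / (5.19 - log10(SiO2)) - 273.15
T_eq = 1309 / (5.19 - log10(677.05)) - 273.15
T_eq = 281.66 deg C


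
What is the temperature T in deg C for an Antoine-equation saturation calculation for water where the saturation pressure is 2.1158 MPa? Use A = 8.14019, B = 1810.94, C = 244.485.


T = B / (A - log10(P_sat * 760 / 0.101325)) - C
T = 1810.94 / (8.14019 - log10(2.1158 * 760 / 0.101325)) - 244.485
T = 215.19 deg C


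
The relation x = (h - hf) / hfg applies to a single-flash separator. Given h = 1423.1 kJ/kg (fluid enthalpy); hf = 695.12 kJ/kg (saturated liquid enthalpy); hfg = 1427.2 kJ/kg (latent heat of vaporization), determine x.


x = (h - hf) / hfg
x = (1423.1 - 695.12) / 1427.2
x = 0.51008


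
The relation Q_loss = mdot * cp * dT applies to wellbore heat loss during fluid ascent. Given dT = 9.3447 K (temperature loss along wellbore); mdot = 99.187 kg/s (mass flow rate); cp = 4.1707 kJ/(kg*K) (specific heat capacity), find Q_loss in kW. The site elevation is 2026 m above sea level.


Q_loss = mdot * cp * dT
Q_loss = 99.187 * 4.1707 * 9.3447
Q_loss = 3865.7 kW


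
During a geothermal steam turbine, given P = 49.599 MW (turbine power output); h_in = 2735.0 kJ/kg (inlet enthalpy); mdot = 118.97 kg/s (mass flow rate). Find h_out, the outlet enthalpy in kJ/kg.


h_out = h_in - P * 1000 / mdot
h_out = 2735.0 - 49.599 * 1000 / 118.97
h_out = 2318.1 kJ/kg


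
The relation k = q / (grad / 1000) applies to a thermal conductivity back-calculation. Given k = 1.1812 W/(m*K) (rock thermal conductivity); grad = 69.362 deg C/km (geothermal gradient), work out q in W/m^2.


q = k * grad / 1000
q = 1.1812 * 69.362 / 1000
q = 0.081930 W/m^2


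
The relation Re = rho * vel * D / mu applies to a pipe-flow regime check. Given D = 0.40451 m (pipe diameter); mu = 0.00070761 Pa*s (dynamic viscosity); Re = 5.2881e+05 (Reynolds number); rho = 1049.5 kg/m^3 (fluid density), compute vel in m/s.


vel = Re * mu / (rho * D)
vel = 5.2881e+05 * 0.00070761 / (1049.5 * 0.40451)
vel = 0.88142 m/s


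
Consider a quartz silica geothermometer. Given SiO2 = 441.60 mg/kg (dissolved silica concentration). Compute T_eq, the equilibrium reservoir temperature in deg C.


T_eq = 1309 / (5.19 - log10(SiO2)) - 273.15
T_eq = 1309 / (5.19 - log10(441.60)) - 273.15
T_eq = 241.20 deg C


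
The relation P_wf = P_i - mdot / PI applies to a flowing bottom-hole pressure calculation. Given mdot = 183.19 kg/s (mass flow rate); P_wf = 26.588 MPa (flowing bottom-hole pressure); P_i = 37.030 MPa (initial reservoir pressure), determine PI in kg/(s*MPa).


PI = mdot / (P_i - P_wf)
PI = 183.19 / (37.030 - 26.588)
PI = 17.544 kg/(s*MPa)


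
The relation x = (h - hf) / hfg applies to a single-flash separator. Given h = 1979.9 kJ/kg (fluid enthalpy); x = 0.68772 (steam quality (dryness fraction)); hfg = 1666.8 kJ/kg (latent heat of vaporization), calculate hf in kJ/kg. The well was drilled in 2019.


hf = h - x * hfg
hf = 1979.9 - 0.68772 * 1666.8
hf = 833.61 kJ/kg


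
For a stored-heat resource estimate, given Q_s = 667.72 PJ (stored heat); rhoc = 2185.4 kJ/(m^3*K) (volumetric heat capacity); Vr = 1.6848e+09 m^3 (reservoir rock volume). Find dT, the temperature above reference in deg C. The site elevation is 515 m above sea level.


dT = Q_s * 1e12 / (Vr * rhoc)
dT = 667.72 * 1e12 / (1.6848e+09 * 2185.4)
dT = 181.3490 K
Convert (temperature difference, 1 K = 1 deg C): 181.3490 K = 181.3490 deg C
dT = 181.35 deg C


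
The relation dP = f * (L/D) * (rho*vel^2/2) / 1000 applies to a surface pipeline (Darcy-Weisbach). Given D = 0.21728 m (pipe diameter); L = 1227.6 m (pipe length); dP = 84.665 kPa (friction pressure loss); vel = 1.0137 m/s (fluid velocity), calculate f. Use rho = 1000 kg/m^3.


f = dP*1000 / ((L/D)*(rho*vel^2/2))
f = 84.665*1000 / ((1227.6/0.21728)*(1000*1.0137^2/2))
f = 0.029166


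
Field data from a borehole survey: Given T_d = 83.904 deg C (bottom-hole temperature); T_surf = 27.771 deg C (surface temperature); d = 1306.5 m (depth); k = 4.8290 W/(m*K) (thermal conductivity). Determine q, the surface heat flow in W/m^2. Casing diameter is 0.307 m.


Step 1: grad = (T_d - T_surf)/d * 1000 = (83.904 - 27.771)/1306.5 * 1000 = 42.96441 deg C/km
Step 2: q = k * grad / 1000 = 4.829 * 42.96441 / 1000 = 0.20748 W/m^2
q = 0.20748 W/m^2
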